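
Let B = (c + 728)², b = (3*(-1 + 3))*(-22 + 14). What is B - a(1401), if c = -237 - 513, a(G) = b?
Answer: 532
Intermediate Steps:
b = -48 (b = (3*2)*(-8) = 6*(-8) = -48)
a(G) = -48
c = -750
B = 484 (B = (-750 + 728)² = (-22)² = 484)
B - a(1401) = 484 - 1*(-48) = 484 + 48 = 532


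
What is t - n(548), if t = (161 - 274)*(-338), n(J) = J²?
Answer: -262110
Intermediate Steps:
t = 38194 (t = -113*(-338) = 38194)
t - n(548) = 38194 - 1*548² = 38194 - 1*300304 = 38194 - 300304 = -262110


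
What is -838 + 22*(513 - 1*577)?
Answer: -2246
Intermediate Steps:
-838 + 22*(513 - 1*577) = -838 + 22*(513 - 577) = -838 + 22*(-64) = -838 - 1408 = -2246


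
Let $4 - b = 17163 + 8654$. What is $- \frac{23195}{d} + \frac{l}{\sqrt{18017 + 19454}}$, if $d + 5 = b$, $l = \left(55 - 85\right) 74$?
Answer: $\frac{23195}{25818} - \frac{2220 \sqrt{37471}}{37471} \approx -10.57$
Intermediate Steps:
$l = -2220$ ($l = \left(-30\right) 74 = -2220$)
$b = -25813$ ($b = 4 - \left(17163 + 8654\right) = 4 - 25817 = -25813$)
$d = -25818$ ($d = -5 - 25813 = -25818$)
$- \frac{23195}{d} + \frac{l}{\sqrt{18017 + 19454}} = - \frac{23195}{-25818} - \frac{2220}{\sqrt{18017 + 19454}} = \left(-23195\right) \left(- \frac{1}{25818}\right) - \frac{2220}{\sqrt{37471}} = \frac{23195}{25818} - 2220 \frac{\sqrt{37471}}{37471} = \frac{23195}{25818} - \frac{2220 \sqrt{37471}}{37471}$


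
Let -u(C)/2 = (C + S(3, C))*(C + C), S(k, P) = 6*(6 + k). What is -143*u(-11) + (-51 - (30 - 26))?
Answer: -270611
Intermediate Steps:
S(k, P) = 36 + 6*k
u(C) = -4*C*(54 + C) (u(C) = -2*(C + (36 + 6*3))*(C + C) = -2*(C + (36 + 18))*2*C = -2*(C + 54)*2*C = -2*(54 + C)*2*C = -4*C*(54 + C))
-143*u(-11) + (-51 - (30 - 26)) = -(-572)*(-11)*(54 - 11) + (-51 - (30 - 26)) = -(-572)*(-11)*43 + (-51 - 1*4) = -143*1892 + (-51 - 4) = -270556 - 55 = -270611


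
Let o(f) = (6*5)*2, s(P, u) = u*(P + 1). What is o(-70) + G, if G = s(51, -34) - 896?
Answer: -2604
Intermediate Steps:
s(P, u) = u*(1 + P)
o(f) = 60 (o(f) = 30*2 = 60)
G = -2664 (G = -34*(1 + 51) - 896 = -34*52 - 896 = -1768 - 896 = -2664)
o(-70) + G = 60 - 2664 = -2604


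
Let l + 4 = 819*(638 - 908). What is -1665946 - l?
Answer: -1444812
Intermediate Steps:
l = -221134 (l = -4 + 819*(638 - 908) = -4 + 819*(-270) = -4 - 221130 = -221134)
-1665946 - l = -1665946 - 1*(-221134) = -1665946 + 221134 = -1444812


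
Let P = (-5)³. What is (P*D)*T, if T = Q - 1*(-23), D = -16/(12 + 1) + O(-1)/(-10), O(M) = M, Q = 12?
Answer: 128625/26 ≈ 4947.1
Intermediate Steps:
P = -125
D = -147/130 (D = -16/(12 + 1) - 1/(-10) = -16/13 - 1*(-⅒) = -16*1/13 + ⅒ = -16/13 + ⅒ = -147/130 ≈ -1.1308)
T = 35 (T = 12 - 1*(-23) = 12 + 23 = 35)
(P*D)*T = -125*(-147/130)*35 = (3675/26)*35 = 128625/26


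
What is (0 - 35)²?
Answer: 1225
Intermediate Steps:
(0 - 35)² = (-35)² = 1225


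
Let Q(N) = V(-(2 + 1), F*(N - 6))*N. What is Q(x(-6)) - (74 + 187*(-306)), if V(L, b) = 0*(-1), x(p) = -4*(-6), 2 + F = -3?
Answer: 57148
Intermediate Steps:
F = -5 (F = -2 - 3 = -5)
x(p) = 24
V(L, b) = 0
Q(N) = 0 (Q(N) = 0*N = 0)
Q(x(-6)) - (74 + 187*(-306)) = 0 - (74 + 187*(-306)) = 0 - (74 - 57222) = 0 - 1*(-57148) = 0 + 57148 = 57148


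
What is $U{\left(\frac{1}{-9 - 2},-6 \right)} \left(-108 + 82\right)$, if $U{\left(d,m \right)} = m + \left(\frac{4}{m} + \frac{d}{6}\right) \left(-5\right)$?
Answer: $\frac{741}{11} \approx 67.364$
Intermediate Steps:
$U{\left(d,m \right)} = m - \frac{20}{m} - \frac{5 d}{6}$ ($U{\left(d,m \right)} = m + \left(\frac{4}{m} + d \frac{1}{6}\right) \left(-5\right) = m + \left(\frac{4}{m} + \frac{d}{6}\right) \left(-5\right) = m - \left(\frac{20}{m} + \frac{5 d}{6}\right) = m - \frac{20}{m} - \frac{5 d}{6}$)
$U{\left(\frac{1}{-9 - 2},-6 \right)} \left(-108 + 82\right) = \left(-6 - \frac{20}{-6} - \frac{5}{6 \left(-9 - 2\right)}\right) \left(-108 + 82\right) = \left(-6 - - \frac{10}{3} - \frac{5}{6 \left(-11\right)}\right) \left(-26\right) = \left(-6 + \frac{10}{3} - - \frac{5}{66}\right) \left(-26\right) = \left(-6 + \frac{10}{3} + \frac{5}{66}\right) \left(-26\right) = \left(- \frac{57}{22}\right) \left(-26\right) = \frac{741}{11}$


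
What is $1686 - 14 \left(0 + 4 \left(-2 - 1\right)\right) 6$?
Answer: $2694$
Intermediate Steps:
$1686 - 14 \left(0 + 4 \left(-2 - 1\right)\right) 6 = 1686 - 14 \left(0 + 4 \left(-3\right)\right) 6 = 1686 - 14 \left(0 - 12\right) 6 = 1686 - 14 \left(\left(-12\right) 6\right) = 1686 - 14 \left(-72\right) = 1686 - -1008 = 1686 + 1008 = 2694$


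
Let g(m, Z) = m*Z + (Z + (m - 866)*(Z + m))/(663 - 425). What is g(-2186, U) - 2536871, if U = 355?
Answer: -782881871/238 ≈ -3.2894e+6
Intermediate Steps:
g(m, Z) = Z/238 + Z*m + (-866 + m)*(Z + m)/238 (g(m, Z) = Z*m + (Z + (-866 + m)*(Z + m))/238 = Z*m + (Z + (-866 + m)*(Z + m))*(1/238) = Z*m + (Z/238 + (-866 + m)*(Z + m)/238) = Z/238 + Z*m + (-866 + m)*(Z + m)/238)
g(-2186, U) - 2536871 = (-865/238*355 - 433/119*(-2186) + (1/238)*(-2186)² + (239/238)*355*(-2186)) - 2536871 = (-307075/238 + 946538/119 + (1/238)*4778596 - 92735585/119) - 2536871 = (-307075/238 + 946538/119 + 2389298/119 - 92735585/119) - 2536871 = -179106573/238 - 2536871 = -782881871/238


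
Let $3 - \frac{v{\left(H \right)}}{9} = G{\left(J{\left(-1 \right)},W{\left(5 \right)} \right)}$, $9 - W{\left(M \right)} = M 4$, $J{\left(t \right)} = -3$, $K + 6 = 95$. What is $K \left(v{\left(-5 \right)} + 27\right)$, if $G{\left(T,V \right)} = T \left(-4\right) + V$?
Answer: $4005$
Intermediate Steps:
$K = 89$ ($K = -6 + 95 = 89$)
$W{\left(M \right)} = 9 - 4 M$ ($W{\left(M \right)} = 9 - M 4 = 9 - 4 M$)
$G{\left(T,V \right)} = V - 4 T$ ($G{\left(T,V \right)} = - 4 T + V = V - 4 T$)
$v{\left(H \right)} = 18$ ($v{\left(H \right)} = 27 - 9 \left(\left(9 - 20\right) - -12\right) = 27 - 9 \left(\left(9 - 20\right) + 12\right) = 27 - 9 \left(-11 + 12\right) = 27 - 9 = 18$)
$K \left(v{\left(-5 \right)} + 27\right) = 89 \left(18 + 27\right) = 89 \cdot 45 = 4005$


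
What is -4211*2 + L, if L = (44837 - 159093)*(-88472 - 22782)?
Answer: 12711428602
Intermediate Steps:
L = 12711437024 (L = -114256*(-111254) = 12711437024)
-4211*2 + L = -4211*2 + 12711437024 = -8422 + 12711437024 = 12711428602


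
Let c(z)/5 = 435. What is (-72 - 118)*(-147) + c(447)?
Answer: 30105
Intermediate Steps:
c(z) = 2175 (c(z) = 5*435 = 2175)
(-72 - 118)*(-147) + c(447) = (-72 - 118)*(-147) + 2175 = -190*(-147) + 2175 = 27930 + 2175 = 30105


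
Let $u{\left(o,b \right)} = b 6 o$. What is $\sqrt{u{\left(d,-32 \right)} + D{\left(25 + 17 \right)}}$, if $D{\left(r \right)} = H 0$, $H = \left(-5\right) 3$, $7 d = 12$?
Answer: $\frac{48 i \sqrt{7}}{7} \approx 18.142 i$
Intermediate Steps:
$d = \frac{12}{7}$ ($d = \frac{1}{7} \cdot 12 = \frac{12}{7} \approx 1.7143$)
$H = -15$
$u{\left(o,b \right)} = 6 b o$
$D{\left(r \right)} = 0$ ($D{\left(r \right)} = \left(-15\right) 0 = 0$)
$\sqrt{u{\left(d,-32 \right)} + D{\left(25 + 17 \right)}} = \sqrt{6 \left(-32\right) \frac{12}{7} + 0} = \sqrt{- \frac{2304}{7} + 0} = \sqrt{- \frac{2304}{7}} = \frac{48 i \sqrt{7}}{7}$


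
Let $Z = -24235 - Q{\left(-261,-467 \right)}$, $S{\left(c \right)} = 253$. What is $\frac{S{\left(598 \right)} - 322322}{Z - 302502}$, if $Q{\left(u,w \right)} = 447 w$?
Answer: $\frac{322069}{117988} \approx 2.7297$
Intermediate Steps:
$Z = 184514$ ($Z = -24235 - 447 \left(-467\right) = -24235 - -208749 = -24235 + 208749 = 184514$)
$\frac{S{\left(598 \right)} - 322322}{Z - 302502} = \frac{253 - 322322}{184514 - 302502} = - \frac{322069}{-117988} = \left(-322069\right) \left(- \frac{1}{117988}\right) = \frac{322069}{117988}$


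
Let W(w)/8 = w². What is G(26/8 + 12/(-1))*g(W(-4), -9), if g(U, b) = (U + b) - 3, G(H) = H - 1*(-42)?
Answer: 3857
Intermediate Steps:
G(H) = 42 + H (G(H) = H + 42 = 42 + H)
W(w) = 8*w²
g(U, b) = -3 + U + b
G(26/8 + 12/(-1))*g(W(-4), -9) = (42 + (26/8 + 12/(-1)))*(-3 + 8*(-4)² - 9) = (42 + (26*(⅛) + 12*(-1)))*(-3 + 8*16 - 9) = (42 + (13/4 - 12))*(-3 + 128 - 9) = (42 - 35/4)*116 = (133/4)*116 = 3857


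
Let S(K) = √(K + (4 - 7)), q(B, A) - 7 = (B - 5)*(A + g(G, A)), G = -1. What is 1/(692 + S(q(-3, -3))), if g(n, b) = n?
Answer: 1/698 ≈ 0.0014327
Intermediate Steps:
q(B, A) = 7 + (-1 + A)*(-5 + B) (q(B, A) = 7 + (B - 5)*(A - 1) = 7 + (-5 + B)*(-1 + A) = 7 + (-1 + A)*(-5 + B))
S(K) = √(-3 + K) (S(K) = √(K - 3) = √(-3 + K))
1/(692 + S(q(-3, -3))) = 1/(692 + √(-3 + (12 - 1*(-3) - 5*(-3) - 3*(-3)))) = 1/(692 + √(-3 + (12 + 3 + 15 + 9))) = 1/(692 + √(-3 + 39)) = 1/(692 + √36) = 1/(692 + 6) = 1/698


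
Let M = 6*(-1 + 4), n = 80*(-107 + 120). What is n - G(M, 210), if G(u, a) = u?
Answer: 1022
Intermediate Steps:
n = 1040 (n = 80*13 = 1040)
M = 18 (M = 6*3 = 18)
n - G(M, 210) = 1040 - 1*18 = 1040 - 18 = 1022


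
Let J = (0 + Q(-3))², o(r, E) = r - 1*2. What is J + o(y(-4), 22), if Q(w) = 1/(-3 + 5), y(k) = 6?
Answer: 17/4 ≈ 4.2500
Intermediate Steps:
o(r, E) = -2 + r (o(r, E) = r - 2 = -2 + r)
Q(w) = ½ (Q(w) = 1/2 = ½)
J = ¼ (J = (0 + ½)² = (½)² = ¼ ≈ 0.25000)
J + o(y(-4), 22) = ¼ + (-2 + 6) = ¼ + 4 = 17/4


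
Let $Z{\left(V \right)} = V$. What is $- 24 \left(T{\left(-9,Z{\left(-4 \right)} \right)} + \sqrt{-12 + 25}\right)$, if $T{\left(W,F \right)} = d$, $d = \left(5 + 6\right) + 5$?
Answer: $-384 - 24 \sqrt{13} \approx -470.53$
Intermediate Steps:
$d = 16$ ($d = 11 + 5 = 16$)
$T{\left(W,F \right)} = 16$
$- 24 \left(T{\left(-9,Z{\left(-4 \right)} \right)} + \sqrt{-12 + 25}\right) = - 24 \left(16 + \sqrt{-12 + 25}\right) = - 24 \left(16 + \sqrt{13}\right) = - (384 + 24 \sqrt{13}) = -384 - 24 \sqrt{13}$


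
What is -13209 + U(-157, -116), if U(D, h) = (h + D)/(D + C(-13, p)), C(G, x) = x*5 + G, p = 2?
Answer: -2113167/160 ≈ -13207.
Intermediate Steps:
C(G, x) = G + 5*x (C(G, x) = 5*x + G = G + 5*x)
U(D, h) = (D + h)/(-3 + D) (U(D, h) = (h + D)/(D + (-13 + 5*2)) = (D + h)/(D + (-13 + 10)) = (D + h)/(D - 3) = (D + h)/(-3 + D))
-13209 + U(-157, -116) = -13209 + (-157 - 116)/(-3 - 157) = -13209 - 273/(-160) = -13209 - 1/160*(-273) = -13209 + 273/160 = -2113167/160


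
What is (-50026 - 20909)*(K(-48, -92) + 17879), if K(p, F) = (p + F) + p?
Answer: -1254911085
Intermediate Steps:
K(p, F) = F + 2*p (K(p, F) = (F + p) + p = F + 2*p)
(-50026 - 20909)*(K(-48, -92) + 17879) = (-50026 - 20909)*((-92 + 2*(-48)) + 17879) = -70935*((-92 - 96) + 17879) = -70935*(-188 + 17879) = -70935*17691 = -1254911085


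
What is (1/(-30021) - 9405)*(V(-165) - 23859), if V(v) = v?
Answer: 2261038828048/10007 ≈ 2.2595e+8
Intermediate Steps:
(1/(-30021) - 9405)*(V(-165) - 23859) = (1/(-30021) - 9405)*(-165 - 23859) = (-1/30021 - 9405)*(-24024) = -282347506/30021*(-24024) = 2261038828048/10007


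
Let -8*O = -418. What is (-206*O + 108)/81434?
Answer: -21311/162868 ≈ -0.13085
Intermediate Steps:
O = 209/4 (O = -⅛*(-418) = 209/4 ≈ 52.250)
(-206*O + 108)/81434 = (-206*209/4 + 108)/81434 = (-21527/2 + 108)*(1/81434) = -21311/2*1/81434 = -21311/162868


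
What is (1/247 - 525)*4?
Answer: -518696/247 ≈ -2100.0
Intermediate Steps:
(1/247 - 525)*4 = -129674/247*4 = -518696/247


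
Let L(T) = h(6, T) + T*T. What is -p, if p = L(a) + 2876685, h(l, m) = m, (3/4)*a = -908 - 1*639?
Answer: -64162945/9 ≈ -7.1292e+6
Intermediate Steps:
a = -6188/3 (a = 4*(-908 - 1*639)/3 = 4*(-908 - 639)/3 = (4/3)*(-1547) = -6188/3 ≈ -2062.7)
L(T) = T + T² (L(T) = T + T*T = T + T²)
p = 64162945/9 (p = -6188*(1 - 6188/3)/3 + 2876685 = -6188/3*(-6185/3) + 2876685 = 38272780/9 + 2876685 = 64162945/9 ≈ 7.1292e+6)
-p = -1*64162945/9 = -64162945/9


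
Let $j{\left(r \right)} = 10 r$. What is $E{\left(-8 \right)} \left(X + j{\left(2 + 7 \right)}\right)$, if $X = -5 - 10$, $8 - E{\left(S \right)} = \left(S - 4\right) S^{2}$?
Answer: $58200$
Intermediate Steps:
$E{\left(S \right)} = 8 - S^{2} \left(-4 + S\right)$ ($E{\left(S \right)} = 8 - \left(S - 4\right) S^{2} = 8 - \left(-4 + S\right) S^{2} = 8 - S^{2} \left(-4 + S\right)$)
$X = -15$ ($X = -5 - 10 = -15$)
$E{\left(-8 \right)} \left(X + j{\left(2 + 7 \right)}\right) = \left(8 - \left(-8\right)^{3} + 4 \left(-8\right)^{2}\right) \left(-15 + 10 \left(2 + 7\right)\right) = \left(8 - -512 + 4 \cdot 64\right) \left(-15 + 10 \cdot 9\right) = \left(8 + 512 + 256\right) \left(-15 + 90\right) = 776 \cdot 75 = 58200$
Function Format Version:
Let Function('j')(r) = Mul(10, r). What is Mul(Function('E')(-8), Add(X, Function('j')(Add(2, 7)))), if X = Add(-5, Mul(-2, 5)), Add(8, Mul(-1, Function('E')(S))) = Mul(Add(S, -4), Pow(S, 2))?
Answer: 58200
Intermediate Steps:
Function('E')(S) = Add(8, Mul(-1, Pow(S, 2), Add(-4, S))) (Function('E')(S) = Add(8, Mul(-1, Mul(Add(S, -4), Pow(S, 2)))) = Add(8, Mul(-1, Mul(Add(-4, S), Pow(S, 2)))) = Add(8, Mul(-1, Mul(Pow(S, 2), Add(-4, S)))) = Add(8, Mul(-1, Pow(S, 2), Add(-4, S))))
X = -15 (X = Add(-5, -10) = -15)
Mul(Function('E')(-8), Add(X, Function('j')(Add(2, 7)))) = Mul(Add(8, Mul(-1, Pow(-8, 3)), Mul(4, Pow(-8, 2))), Add(-15, Mul(10, Add(2, 7)))) = Mul(Add(8, Mul(-1, -512), Mul(4, 64)), Add(-15, Mul(10, 9))) = Mul(Add(8, 512, 256), Add(-15, 90)) = Mul(776, 75) = 58200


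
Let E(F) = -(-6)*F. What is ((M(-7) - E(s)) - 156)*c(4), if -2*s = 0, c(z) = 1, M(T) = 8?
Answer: -148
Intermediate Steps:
s = 0 (s = -½*0 = 0)
E(F) = 6*F
((M(-7) - E(s)) - 156)*c(4) = ((8 - 6*0) - 156)*1 = ((8 - 1*0) - 156)*1 = ((8 + 0) - 156)*1 = (8 - 156)*1 = -148*1 = -148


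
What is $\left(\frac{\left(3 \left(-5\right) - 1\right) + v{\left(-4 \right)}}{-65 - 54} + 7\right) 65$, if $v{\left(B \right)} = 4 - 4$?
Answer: $\frac{55185}{119} \approx 463.74$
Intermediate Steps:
$v{\left(B \right)} = 0$ ($v{\left(B \right)} = 4 - 4 = 0$)
$\left(\frac{\left(3 \left(-5\right) - 1\right) + v{\left(-4 \right)}}{-65 - 54} + 7\right) 65 = \left(\frac{\left(3 \left(-5\right) - 1\right) + 0}{-65 - 54} + 7\right) 65 = \left(\frac{\left(-15 - 1\right) + 0}{-119} + 7\right) 65 = \left(\left(-16 + 0\right) \left(- \frac{1}{119}\right) + 7\right) 65 = \left(\left(-16\right) \left(- \frac{1}{119}\right) + 7\right) 65 = \left(\frac{16}{119} + 7\right) 65 = \frac{849}{119} \cdot 65 = \frac{55185}{119}$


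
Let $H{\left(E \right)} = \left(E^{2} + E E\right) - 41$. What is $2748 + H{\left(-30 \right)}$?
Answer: $4507$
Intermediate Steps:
$H{\left(E \right)} = -41 + 2 E^{2}$ ($H{\left(E \right)} = \left(E^{2} + E^{2}\right) - 41 = 2 E^{2} - 41 = -41 + 2 E^{2}$)
$2748 + H{\left(-30 \right)} = 2748 - \left(41 - 2 \left(-30\right)^{2}\right) = 2748 + \left(-41 + 2 \cdot 900\right) = 2748 + \left(-41 + 1800\right) = 2748 + 1759 = 4507$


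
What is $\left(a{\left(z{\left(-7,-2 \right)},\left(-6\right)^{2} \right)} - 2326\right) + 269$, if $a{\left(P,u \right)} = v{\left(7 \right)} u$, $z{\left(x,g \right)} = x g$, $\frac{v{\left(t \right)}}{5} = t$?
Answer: $-797$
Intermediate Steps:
$v{\left(t \right)} = 5 t$
$z{\left(x,g \right)} = g x$
$a{\left(P,u \right)} = 35 u$ ($a{\left(P,u \right)} = 5 \cdot 7 u = 35 u$)
$\left(a{\left(z{\left(-7,-2 \right)},\left(-6\right)^{2} \right)} - 2326\right) + 269 = \left(35 \left(-6\right)^{2} - 2326\right) + 269 = \left(35 \cdot 36 - 2326\right) + 269 = \left(1260 - 2326\right) + 269 = -1066 + 269 = -797$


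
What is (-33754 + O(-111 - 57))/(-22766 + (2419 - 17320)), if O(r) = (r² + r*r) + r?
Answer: -3218/5381 ≈ -0.59803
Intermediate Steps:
O(r) = r + 2*r² (O(r) = (r² + r²) + r = 2*r² + r = r + 2*r²)
(-33754 + O(-111 - 57))/(-22766 + (2419 - 17320)) = (-33754 + (-111 - 57)*(1 + 2*(-111 - 57)))/(-22766 + (2419 - 17320)) = (-33754 - 168*(1 + 2*(-168)))/(-22766 - 14901) = (-33754 - 168*(1 - 336))/(-37667) = (-33754 - 168*(-335))*(-1/37667) = (-33754 + 56280)*(-1/37667) = 22526*(-1/37667) = -3218/5381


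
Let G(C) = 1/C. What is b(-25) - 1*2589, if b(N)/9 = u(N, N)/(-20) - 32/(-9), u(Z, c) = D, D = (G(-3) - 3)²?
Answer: -2562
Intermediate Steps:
D = 100/9 (D = (1/(-3) - 3)² = (-⅓ - 3)² = (-10/3)² = 100/9 ≈ 11.111)
u(Z, c) = 100/9
b(N) = 27 (b(N) = 9*((100/9)/(-20) - 32/(-9)) = 9*((100/9)*(-1/20) - 32*(-⅑)) = 9*(-5/9 + 32/9) = 9*3 = 27)
b(-25) - 1*2589 = 27 - 1*2589 = 27 - 2589 = -2562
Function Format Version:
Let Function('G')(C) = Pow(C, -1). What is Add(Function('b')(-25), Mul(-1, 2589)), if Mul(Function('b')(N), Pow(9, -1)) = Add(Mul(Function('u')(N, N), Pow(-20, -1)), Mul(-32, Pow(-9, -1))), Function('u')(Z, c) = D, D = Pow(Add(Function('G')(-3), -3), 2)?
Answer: -2562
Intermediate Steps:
D = Rational(100, 9) (D = Pow(Add(Pow(-3, -1), -3), 2) = Pow(Add(Rational(-1, 3), -3), 2) = Pow(Rational(-10, 3), 2) = Rational(100, 9) ≈ 11.111)
Function('u')(Z, c) = Rational(100, 9)
Function('b')(N) = 27 (Function('b')(N) = Mul(9, Add(Mul(Rational(100, 9), Pow(-20, -1)), Mul(-32, Pow(-9, -1)))) = Mul(9, Add(Mul(Rational(100, 9), Rational(-1, 20)), Mul(-32, Rational(-1, 9)))) = Mul(9, Add(Rational(-5, 9), Rational(32, 9))) = Mul(9, 3) = 27)
Add(Function('b')(-25), Mul(-1, 2589)) = Add(27, Mul(-1, 2589)) = Add(27, -2589) = -2562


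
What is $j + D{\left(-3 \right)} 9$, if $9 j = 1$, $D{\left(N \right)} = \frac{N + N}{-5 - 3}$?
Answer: $\frac{247}{36} \approx 6.8611$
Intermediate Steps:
$D{\left(N \right)} = - \frac{N}{4}$ ($D{\left(N \right)} = \frac{2 N}{-8} = 2 N \left(- \frac{1}{8}\right) = - \frac{N}{4}$)
$j = \frac{1}{9}$ ($j = \frac{1}{9} \cdot 1 = \frac{1}{9} \approx 0.11111$)
$j + D{\left(-3 \right)} 9 = \frac{1}{9} + \left(- \frac{1}{4}\right) \left(-3\right) 9 = \frac{1}{9} + \frac{3}{4} \cdot 9 = \frac{1}{9} + \frac{27}{4} = \frac{247}{36}$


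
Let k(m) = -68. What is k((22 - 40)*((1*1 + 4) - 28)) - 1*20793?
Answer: -20861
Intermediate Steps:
k((22 - 40)*((1*1 + 4) - 28)) - 1*20793 = -68 - 1*20793 = -68 - 20793 = -20861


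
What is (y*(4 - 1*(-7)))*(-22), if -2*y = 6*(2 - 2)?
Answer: 0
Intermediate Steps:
y = 0 (y = -3*(2 - 2) = -3*0 = -½*0 = 0)
(y*(4 - 1*(-7)))*(-22) = (0*(4 - 1*(-7)))*(-22) = (0*(4 + 7))*(-22) = (0*11)*(-22) = 0*(-22) = 0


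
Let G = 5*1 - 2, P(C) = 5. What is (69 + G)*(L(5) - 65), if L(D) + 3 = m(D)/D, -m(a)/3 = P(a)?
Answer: -5112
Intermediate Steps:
m(a) = -15 (m(a) = -3*5 = -15)
L(D) = -3 - 15/D
G = 3 (G = 5 - 2 = 3)
(69 + G)*(L(5) - 65) = (69 + 3)*((-3 - 15/5) - 65) = 72*((-3 - 15*⅕) - 65) = 72*((-3 - 3) - 65) = 72*(-6 - 65) = 72*(-71) = -5112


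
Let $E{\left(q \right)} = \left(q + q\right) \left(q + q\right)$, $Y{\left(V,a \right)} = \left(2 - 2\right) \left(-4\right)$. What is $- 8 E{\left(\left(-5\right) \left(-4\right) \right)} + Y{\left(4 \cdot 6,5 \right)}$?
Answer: $-12800$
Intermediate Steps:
$Y{\left(V,a \right)} = 0$ ($Y{\left(V,a \right)} = 0 \left(-4\right) = 0$)
$E{\left(q \right)} = 4 q^{2}$ ($E{\left(q \right)} = 2 q 2 q = 4 q^{2}$)
$- 8 E{\left(\left(-5\right) \left(-4\right) \right)} + Y{\left(4 \cdot 6,5 \right)} = - 8 \cdot 4 \left(\left(-5\right) \left(-4\right)\right)^{2} + 0 = - 8 \cdot 4 \cdot 20^{2} + 0 = - 8 \cdot 4 \cdot 400 + 0 = \left(-8\right) 1600 + 0 = -12800 + 0 = -12800$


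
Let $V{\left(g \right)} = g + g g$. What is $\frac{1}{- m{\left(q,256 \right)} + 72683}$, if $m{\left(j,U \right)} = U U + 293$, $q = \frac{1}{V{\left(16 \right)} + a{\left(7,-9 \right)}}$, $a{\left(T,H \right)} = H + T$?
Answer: $\frac{1}{6854} \approx 0.0001459$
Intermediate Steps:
$V{\left(g \right)} = g + g^{2}$
$q = \frac{1}{270}$ ($q = \frac{1}{16 \left(1 + 16\right) + \left(-9 + 7\right)} = \frac{1}{16 \cdot 17 - 2} = \frac{1}{272 - 2} = \frac{1}{270} \approx 0.0037037$)
$m{\left(j,U \right)} = 293 + U^{2}$ ($m{\left(j,U \right)} = U^{2} + 293 = 293 + U^{2}$)
$\frac{1}{- m{\left(q,256 \right)} + 72683} = \frac{1}{- (293 + 256^{2}) + 72683} = \frac{1}{- (293 + 65536) + 72683} = \frac{1}{\left(-1\right) 65829 + 72683} = \frac{1}{-65829 + 72683} = \frac{1}{6854}$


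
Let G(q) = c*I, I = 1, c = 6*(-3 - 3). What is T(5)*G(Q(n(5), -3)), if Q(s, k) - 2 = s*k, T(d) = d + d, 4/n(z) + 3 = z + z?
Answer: -360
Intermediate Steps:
n(z) = 4/(-3 + 2*z) (n(z) = 4/(-3 + (z + z)) = 4/(-3 + 2*z))
T(d) = 2*d
c = -36 (c = 6*(-6) = -36)
Q(s, k) = 2 + k*s (Q(s, k) = 2 + s*k = 2 + k*s)
G(q) = -36 (G(q) = -36*1 = -36)
T(5)*G(Q(n(5), -3)) = (2*5)*(-36) = 10*(-36) = -360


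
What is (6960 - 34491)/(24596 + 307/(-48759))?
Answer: -191769147/171325151 ≈ -1.1193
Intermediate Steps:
(6960 - 34491)/(24596 + 307/(-48759)) = -27531/(24596 + 307*(-1/48759)) = -27531/(24596 - 307/48759) = -27531/1199276057/48759 = -27531*48759/1199276057 = -191769147/171325151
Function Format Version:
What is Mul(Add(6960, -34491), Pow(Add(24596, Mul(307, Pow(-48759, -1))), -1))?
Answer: Rational(-191769147, 171325151) ≈ -1.1193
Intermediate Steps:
Mul(Add(6960, -34491), Pow(Add(24596, Mul(307, Pow(-48759, -1))), -1)) = Mul(-27531, Pow(Add(24596, Mul(307, Rational(-1, 48759))), -1)) = Mul(-27531, Pow(Add(24596, Rational(-307, 48759)), -1)) = Mul(-27531, Pow(Rational(1199276057, 48759), -1)) = Mul(-27531, Rational(48759, 1199276057)) = Rational(-191769147, 171325151)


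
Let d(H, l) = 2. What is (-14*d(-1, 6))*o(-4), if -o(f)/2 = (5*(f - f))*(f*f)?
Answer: 0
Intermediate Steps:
o(f) = 0 (o(f) = -2*5*(f - f)*f*f = -2*5*0*f² = -0*f² = -2*0 = 0)
(-14*d(-1, 6))*o(-4) = -14*2*0 = -28*0 = 0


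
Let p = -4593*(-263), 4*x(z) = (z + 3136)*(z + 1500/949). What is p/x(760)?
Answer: 1146353091/703948760 ≈ 1.6285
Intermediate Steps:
x(z) = (3136 + z)*(1500/949 + z)/4 (x(z) = ((z + 3136)*(z + 1500/949))/4 = ((3136 + z)*(z + 1500*(1/949)))/4 = ((3136 + z)*(z + 1500/949))/4 = ((3136 + z)*(1500/949 + z))/4 = (3136 + z)*(1500/949 + z)/4)
p = 1207959
p/x(760) = 1207959/(1176000/949 + (1/4)*760**2 + (744391/949)*760) = 1207959/(1176000/949 + (1/4)*577600 + 565737160/949) = 1207959/(1176000/949 + 144400 + 565737160/949) = 1207959/(703948760/949) = 1207959*(949/703948760) = 1146353091/703948760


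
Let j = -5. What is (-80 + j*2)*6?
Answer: -540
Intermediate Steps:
(-80 + j*2)*6 = (-80 - 5*2)*6 = (-80 - 10)*6 = -90*6 = -540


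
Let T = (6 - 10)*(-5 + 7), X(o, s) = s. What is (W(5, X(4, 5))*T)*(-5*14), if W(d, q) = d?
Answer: 2800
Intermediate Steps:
T = -8 (T = -4*2 = -8)
(W(5, X(4, 5))*T)*(-5*14) = (5*(-8))*(-5*14) = -40*(-70) = 2800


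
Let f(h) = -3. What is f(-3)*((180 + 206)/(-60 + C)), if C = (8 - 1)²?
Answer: 1158/11 ≈ 105.27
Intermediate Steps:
C = 49 (C = 7² = 49)
f(-3)*((180 + 206)/(-60 + C)) = -3*(180 + 206)/(-60 + 49) = -1158/(-11) = -1158*(-1)/11 = -3*(-386/11) = 1158/11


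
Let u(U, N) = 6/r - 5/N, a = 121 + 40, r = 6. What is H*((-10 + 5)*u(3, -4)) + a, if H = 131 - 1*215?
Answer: 1106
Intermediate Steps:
a = 161
u(U, N) = 1 - 5/N (u(U, N) = 6/6 - 5/N = 6*(⅙) - 5/N = 1 - 5/N)
H = -84 (H = 131 - 215 = -84)
H*((-10 + 5)*u(3, -4)) + a = -84*(-10 + 5)*(-5 - 4)/(-4) + 161 = -(-420)*(-¼*(-9)) + 161 = -(-420)*9/4 + 161 = -84*(-45/4) + 161 = 945 + 161 = 1106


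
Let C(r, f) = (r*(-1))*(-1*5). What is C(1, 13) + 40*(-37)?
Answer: -1475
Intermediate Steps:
C(r, f) = 5*r (C(r, f) = -r*(-5) = 5*r)
C(1, 13) + 40*(-37) = 5*1 + 40*(-37) = 5 - 1480 = -1475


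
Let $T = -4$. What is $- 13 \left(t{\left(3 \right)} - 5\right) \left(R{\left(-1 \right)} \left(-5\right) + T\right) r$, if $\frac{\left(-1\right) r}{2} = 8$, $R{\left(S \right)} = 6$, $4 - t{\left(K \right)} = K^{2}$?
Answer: $70720$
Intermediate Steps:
$t{\left(K \right)} = 4 - K^{2}$
$r = -16$ ($r = \left(-2\right) 8 = -16$)
$- 13 \left(t{\left(3 \right)} - 5\right) \left(R{\left(-1 \right)} \left(-5\right) + T\right) r = - 13 \left(\left(4 - 3^{2}\right) - 5\right) \left(6 \left(-5\right) - 4\right) \left(-16\right) = - 13 \left(\left(4 - 9\right) - 5\right) \left(-30 - 4\right) \left(-16\right) = - 13 \left(\left(4 - 9\right) - 5\right) \left(-34\right) \left(-16\right) = - 13 \left(-5 - 5\right) \left(-34\right) \left(-16\right) = - 13 \left(\left(-10\right) \left(-34\right)\right) \left(-16\right) = \left(-13\right) 340 \left(-16\right) = \left(-4420\right) \left(-16\right) = 70720$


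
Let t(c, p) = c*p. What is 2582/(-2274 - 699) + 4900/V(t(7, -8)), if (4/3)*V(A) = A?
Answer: -349432/2973 ≈ -117.54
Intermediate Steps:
V(A) = 3*A/4
2582/(-2274 - 699) + 4900/V(t(7, -8)) = 2582/(-2274 - 699) + 4900/((3*(7*(-8))/4)) = 2582/(-2973) + 4900/(((3/4)*(-56))) = 2582*(-1/2973) + 4900/(-42) = -2582/2973 + 4900*(-1/42) = -2582/2973 - 350/3 = -349432/2973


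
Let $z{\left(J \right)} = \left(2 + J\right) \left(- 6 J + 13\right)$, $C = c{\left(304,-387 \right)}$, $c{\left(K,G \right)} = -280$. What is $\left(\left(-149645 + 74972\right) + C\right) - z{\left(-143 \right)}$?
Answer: $47858$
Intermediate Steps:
$C = -280$
$z{\left(J \right)} = \left(2 + J\right) \left(13 - 6 J\right)$
$\left(\left(-149645 + 74972\right) + C\right) - z{\left(-143 \right)} = \left(\left(-149645 + 74972\right) - 280\right) - \left(26 - 143 - 6 \left(-143\right)^{2}\right) = \left(-74673 - 280\right) - \left(26 - 143 - 122694\right) = -74953 - \left(26 - 143 - 122694\right) = -74953 - -122811 = -74953 + 122811 = 47858$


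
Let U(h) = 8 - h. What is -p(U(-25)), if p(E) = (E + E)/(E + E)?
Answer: -1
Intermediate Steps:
p(E) = 1 (p(E) = (2*E)/((2*E)) = (2*E)*(1/(2*E)) = 1)
-p(U(-25)) = -1*1 = -1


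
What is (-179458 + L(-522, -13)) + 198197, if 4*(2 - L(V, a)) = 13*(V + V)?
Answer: 22134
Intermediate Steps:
L(V, a) = 2 - 13*V/2 (L(V, a) = 2 - 13*(V + V)/4 = 2 - 13*2*V/4 = 2 - 13*V/2)
(-179458 + L(-522, -13)) + 198197 = (-179458 + (2 - 13/2*(-522))) + 198197 = (-179458 + (2 + 3393)) + 198197 = (-179458 + 3395) + 198197 = -176063 + 198197 = 22134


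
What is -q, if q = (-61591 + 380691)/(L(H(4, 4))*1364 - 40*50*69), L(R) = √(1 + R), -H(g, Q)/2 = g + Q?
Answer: 183482500/79466281 + 5440655*I*√15/238398843 ≈ 2.3089 + 0.088388*I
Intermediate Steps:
H(g, Q) = -2*Q - 2*g (H(g, Q) = -2*(g + Q) = -2*(Q + g) = -2*Q - 2*g)
q = 319100/(-138000 + 1364*I*√15) (q = (-61591 + 380691)/(√(1 + (-2*4 - 2*4))*1364 - 40*50*69) = 319100/(√(1 + (-8 - 8))*1364 - 2000*69) = 319100/(√(1 - 16)*1364 - 138000) = 319100/(√(-15)*1364 - 138000) = 319100/((I*√15)*1364 - 138000) = 319100/(1364*I*√15 - 138000) = 319100/(-138000 + 1364*I*√15) ≈ -2.3089 - 0.088388*I)
-q = -(-183482500/79466281 - 5440655*I*√15/238398843) = 183482500/79466281 + 5440655*I*√15/238398843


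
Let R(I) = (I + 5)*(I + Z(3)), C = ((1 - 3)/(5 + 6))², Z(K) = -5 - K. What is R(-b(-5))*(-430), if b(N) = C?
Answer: 251193960/14641 ≈ 17157.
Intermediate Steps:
C = 4/121 (C = (-2/11)² = 4/121 ≈ 0.033058)
b(N) = 4/121
R(I) = (-8 + I)*(5 + I) (R(I) = (I + 5)*(I + (-5 - 1*3)) = (5 + I)*(I + (-5 - 3)) = (5 + I)*(I - 8) = (5 + I)*(-8 + I) = (-8 + I)*(5 + I))
R(-b(-5))*(-430) = (-40 + (-1*4/121)² - (-3)*4/121)*(-430) = (-40 + (-4/121)² - 3*(-4/121))*(-430) = (-40 + 16/14641 + 12/121)*(-430) = -584172/14641*(-430) = 251193960/14641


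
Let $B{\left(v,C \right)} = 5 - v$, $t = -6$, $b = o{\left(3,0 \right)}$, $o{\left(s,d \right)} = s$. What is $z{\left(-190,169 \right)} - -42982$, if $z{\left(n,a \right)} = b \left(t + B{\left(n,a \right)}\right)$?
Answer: $43549$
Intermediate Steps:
$b = 3$
$z{\left(n,a \right)} = -3 - 3 n$ ($z{\left(n,a \right)} = 3 \left(-6 - \left(-5 + n\right)\right) = 3 \left(-1 - n\right) = -3 - 3 n$)
$z{\left(-190,169 \right)} - -42982 = \left(-3 - -570\right) - -42982 = \left(-3 + 570\right) + 42982 = 567 + 42982 = 43549$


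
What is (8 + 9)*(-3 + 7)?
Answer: 68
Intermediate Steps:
(8 + 9)*(-3 + 7) = 17*4 = 68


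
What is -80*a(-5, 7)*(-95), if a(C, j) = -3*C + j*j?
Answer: 486400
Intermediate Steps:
a(C, j) = j² - 3*C (a(C, j) = -3*C + j² = j² - 3*C)
-80*a(-5, 7)*(-95) = -80*(7² - 3*(-5))*(-95) = -80*(49 + 15)*(-95) = -80*64*(-95) = -5120*(-95) = 486400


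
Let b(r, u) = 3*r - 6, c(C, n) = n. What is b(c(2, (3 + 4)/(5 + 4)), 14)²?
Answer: 121/9 ≈ 13.444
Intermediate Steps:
b(r, u) = -6 + 3*r
b(c(2, (3 + 4)/(5 + 4)), 14)² = (-6 + 3*((3 + 4)/(5 + 4)))² = (-6 + 3*(7/9))² = (-6 + 7/3)² = (-11/3)² = 121/9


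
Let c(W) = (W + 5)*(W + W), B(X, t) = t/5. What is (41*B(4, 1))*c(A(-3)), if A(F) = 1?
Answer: 492/5 ≈ 98.400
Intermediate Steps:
B(X, t) = t/5 (B(X, t) = t*(1/5) = t/5)
c(W) = 2*W*(5 + W) (c(W) = (5 + W)*(2*W) = 2*W*(5 + W))
(41*B(4, 1))*c(A(-3)) = (41*((1/5)*1))*(2*1*(5 + 1)) = (41*(1/5))*(2*1*6) = (41/5)*12 = 492/5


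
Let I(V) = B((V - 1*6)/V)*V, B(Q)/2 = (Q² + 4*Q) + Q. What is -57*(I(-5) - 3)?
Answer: 45999/5 ≈ 9199.8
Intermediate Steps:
B(Q) = 2*Q² + 10*Q (B(Q) = 2*((Q² + 4*Q) + Q) = 2*(Q² + 5*Q) = 2*Q² + 10*Q)
I(V) = 2*(-6 + V)*(5 + (-6 + V)/V) (I(V) = (2*((V - 1*6)/V)*(5 + (V - 1*6)/V))*V = (2*((V - 6)/V)*(5 + (V - 6)/V))*V = (2*((-6 + V)/V)*(5 + (-6 + V)/V))*V = (2*(-6 + V)*(5 + (-6 + V)/V)/V)*V = 2*(-6 + V)*(5 + (-6 + V)/V))
-57*(I(-5) - 3) = -57*((-84 + 12*(-5) + 72/(-5)) - 3) = -57*((-84 - 60 + 72*(-⅕)) - 3) = -57*((-84 - 60 - 72/5) - 3) = -57*(-792/5 - 3) = -57*(-807/5) = 45999/5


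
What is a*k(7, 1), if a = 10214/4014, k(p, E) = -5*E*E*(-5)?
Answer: 127675/2007 ≈ 63.615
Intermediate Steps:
k(p, E) = 25*E² (k(p, E) = -5*E²*(-5) = 25*E²)
a = 5107/2007 (a = 10214*(1/4014) = 5107/2007 ≈ 2.5446)
a*k(7, 1) = 5107*(25*1²)/2007 = 5107*(25*1)/2007 = (5107/2007)*25 = 127675/2007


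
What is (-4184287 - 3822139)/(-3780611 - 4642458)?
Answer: 8006426/8423069 ≈ 0.95054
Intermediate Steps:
(-4184287 - 3822139)/(-3780611 - 4642458) = -8006426/(-8423069) = -8006426*(-1/8423069) = 8006426/8423069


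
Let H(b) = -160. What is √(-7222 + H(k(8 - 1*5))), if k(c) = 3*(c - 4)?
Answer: I*√7382 ≈ 85.919*I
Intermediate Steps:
k(c) = -12 + 3*c (k(c) = 3*(-4 + c) = -12 + 3*c)
√(-7222 + H(k(8 - 1*5))) = √(-7222 - 160) = √(-7382) = I*√7382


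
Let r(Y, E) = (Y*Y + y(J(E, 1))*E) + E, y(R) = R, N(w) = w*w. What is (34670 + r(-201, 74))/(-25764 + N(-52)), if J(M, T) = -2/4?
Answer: -18777/5765 ≈ -3.2571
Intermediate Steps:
J(M, T) = -½ (J(M, T) = -2*¼ = -½)
N(w) = w²
r(Y, E) = Y² + E/2 (r(Y, E) = (Y*Y - E/2) + E = (Y² - E/2) + E = Y² + E/2)
(34670 + r(-201, 74))/(-25764 + N(-52)) = (34670 + ((-201)² + (½)*74))/(-25764 + (-52)²) = (34670 + (40401 + 37))/(-25764 + 2704) = (34670 + 40438)/(-23060) = 75108*(-1/23060) = -18777/5765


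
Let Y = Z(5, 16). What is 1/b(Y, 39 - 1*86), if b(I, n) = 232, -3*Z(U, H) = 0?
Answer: 1/232 ≈ 0.0043103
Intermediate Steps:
Z(U, H) = 0 (Z(U, H) = -⅓*0 = 0)
Y = 0
1/b(Y, 39 - 1*86) = 1/232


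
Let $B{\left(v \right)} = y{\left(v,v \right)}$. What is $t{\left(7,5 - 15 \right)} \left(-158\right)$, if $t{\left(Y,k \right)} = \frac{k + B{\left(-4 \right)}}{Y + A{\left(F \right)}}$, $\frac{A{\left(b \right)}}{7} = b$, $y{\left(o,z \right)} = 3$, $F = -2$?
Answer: $-158$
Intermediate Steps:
$B{\left(v \right)} = 3$
$A{\left(b \right)} = 7 b$
$t{\left(Y,k \right)} = \frac{3 + k}{-14 + Y}$ ($t{\left(Y,k \right)} = \frac{k + 3}{Y + 7 \left(-2\right)} = \frac{3 + k}{Y - 14} = \frac{3 + k}{-14 + Y}$)
$t{\left(7,5 - 15 \right)} \left(-158\right) = \frac{3 + \left(5 - 15\right)}{-14 + 7} \left(-158\right) = \frac{3 + \left(5 - 15\right)}{-7} \left(-158\right) = - \frac{3 - 10}{7} \left(-158\right) = \left(- \frac{1}{7}\right) \left(-7\right) \left(-158\right) = 1 \left(-158\right) = -158$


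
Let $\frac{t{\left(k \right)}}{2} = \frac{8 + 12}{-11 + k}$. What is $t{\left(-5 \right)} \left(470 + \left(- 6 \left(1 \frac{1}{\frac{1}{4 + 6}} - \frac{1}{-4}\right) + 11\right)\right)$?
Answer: $- \frac{4195}{4} \approx -1048.8$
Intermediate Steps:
$t{\left(k \right)} = \frac{40}{-11 + k}$ ($t{\left(k \right)} = 2 \frac{8 + 12}{-11 + k} = 2 \frac{20}{-11 + k} = \frac{40}{-11 + k}$)
$t{\left(-5 \right)} \left(470 + \left(- 6 \left(1 \frac{1}{\frac{1}{4 + 6}} - \frac{1}{-4}\right) + 11\right)\right) = \frac{40}{-11 - 5} \left(470 + \left(- 6 \left(1 \frac{1}{\frac{1}{4 + 6}} - \frac{1}{-4}\right) + 11\right)\right) = \frac{40}{-16} \left(470 + \left(- 6 \left(1 \frac{1}{\frac{1}{10}} - - \frac{1}{4}\right) + 11\right)\right) = 40 \left(- \frac{1}{16}\right) \left(470 + \left(- 6 \left(1 \frac{1}{\frac{1}{10}} + \frac{1}{4}\right) + 11\right)\right) = - \frac{5 \left(470 + \left(- 6 \left(1 \cdot 10 + \frac{1}{4}\right) + 11\right)\right)}{2} = - \frac{5 \left(470 + \left(- 6 \left(10 + \frac{1}{4}\right) + 11\right)\right)}{2} = - \frac{5 \left(470 + \left(\left(-6\right) \frac{41}{4} + 11\right)\right)}{2} = - \frac{5 \left(470 + \left(- \frac{123}{2} + 11\right)\right)}{2} = - \frac{5 \left(470 - \frac{101}{2}\right)}{2} = \left(- \frac{5}{2}\right) \frac{839}{2} = - \frac{4195}{4}$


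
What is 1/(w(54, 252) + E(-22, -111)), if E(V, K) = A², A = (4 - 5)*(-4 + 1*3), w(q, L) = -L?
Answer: -1/251 ≈ -0.0039841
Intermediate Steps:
A = 1 (A = -(-4 + 3) = -1*(-1) = 1)
E(V, K) = 1 (E(V, K) = 1² = 1)
1/(w(54, 252) + E(-22, -111)) = 1/(-1*252 + 1) = 1/(-252 + 1) = 1/(-251) = -1/251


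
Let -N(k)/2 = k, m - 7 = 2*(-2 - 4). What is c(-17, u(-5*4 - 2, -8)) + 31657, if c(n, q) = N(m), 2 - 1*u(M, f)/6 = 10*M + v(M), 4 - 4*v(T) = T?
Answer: 31667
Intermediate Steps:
v(T) = 1 - T/4
m = -5 (m = 7 + 2*(-2 - 4) = 7 + 2*(-6) = 7 - 12 = -5)
N(k) = -2*k
u(M, f) = 6 - 117*M/2 (u(M, f) = 12 - 6*(10*M + (1 - M/4)) = 12 - 6*(1 + 39*M/4) = 12 + (-6 - 117*M/2) = 6 - 117*M/2)
c(n, q) = 10 (c(n, q) = -2*(-5) = 10)
c(-17, u(-5*4 - 2, -8)) + 31657 = 10 + 31657 = 31667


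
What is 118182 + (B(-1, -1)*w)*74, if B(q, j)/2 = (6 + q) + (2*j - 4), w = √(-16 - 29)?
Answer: 118182 - 444*I*√5 ≈ 1.1818e+5 - 992.81*I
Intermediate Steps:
w = 3*I*√5 (w = √(-45) = 3*I*√5 ≈ 6.7082*I)
B(q, j) = 4 + 2*q + 4*j (B(q, j) = 2*((6 + q) + (2*j - 4)) = 2*((6 + q) + (-4 + 2*j)) = 2*(2 + q + 2*j) = 4 + 2*q + 4*j)
118182 + (B(-1, -1)*w)*74 = 118182 + ((4 + 2*(-1) + 4*(-1))*(3*I*√5))*74 = 118182 + ((4 - 2 - 4)*(3*I*√5))*74 = 118182 - 6*I*√5*74 = 118182 - 444*I*√5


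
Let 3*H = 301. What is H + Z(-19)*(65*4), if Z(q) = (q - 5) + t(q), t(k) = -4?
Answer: -21539/3 ≈ -7179.7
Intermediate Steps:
H = 301/3 (H = (⅓)*301 = 301/3 ≈ 100.33)
Z(q) = -9 + q (Z(q) = (q - 5) - 4 = (-5 + q) - 4 = -9 + q)
H + Z(-19)*(65*4) = 301/3 + (-9 - 19)*(65*4) = 301/3 - 28*260 = 301/3 - 7280 = -21539/3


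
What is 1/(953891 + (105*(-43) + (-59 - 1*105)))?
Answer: 1/949212 ≈ 1.0535e-6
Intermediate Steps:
1/(953891 + (105*(-43) + (-59 - 1*105))) = 1/(953891 + (-4515 + (-59 - 105))) = 1/(953891 + (-4515 - 164)) = 1/(953891 - 4679) = 1/949212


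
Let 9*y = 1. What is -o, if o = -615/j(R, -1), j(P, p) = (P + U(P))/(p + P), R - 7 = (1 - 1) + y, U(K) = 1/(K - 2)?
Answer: 5658/11 ≈ 514.36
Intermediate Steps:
y = ⅑ (y = (⅑)*1 = ⅑ ≈ 0.11111)
U(K) = 1/(-2 + K)
R = 64/9 (R = 7 + ((1 - 1) + ⅑) = 7 + (0 + ⅑) = 7 + ⅑ = 64/9 ≈ 7.1111)
j(P, p) = (P + 1/(-2 + P))/(P + p) (j(P, p) = (P + 1/(-2 + P))/(p + P) = (P + 1/(-2 + P))/(P + p))
o = -5658/11 (o = -615*(-2 + 64/9)*(64/9 - 1)/(1 + 64*(-2 + 64/9)/9) = -615*2530/(81*(1 + (64/9)*(46/9))) = -615*2530/(81*(1 + 2944/81)) = -615/((9/46)*(9/55)*(3025/81)) = -615/55/46 = -615*46/55 = -5658/11 ≈ -514.36)
-o = -1*(-5658/11) = 5658/11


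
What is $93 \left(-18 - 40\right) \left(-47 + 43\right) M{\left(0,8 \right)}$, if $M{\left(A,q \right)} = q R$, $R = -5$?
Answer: $-863040$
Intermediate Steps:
$M{\left(A,q \right)} = - 5 q$ ($M{\left(A,q \right)} = q \left(-5\right) = - 5 q$)
$93 \left(-18 - 40\right) \left(-47 + 43\right) M{\left(0,8 \right)} = 93 \left(-18 - 40\right) \left(-47 + 43\right) \left(\left(-5\right) 8\right) = 93 \left(\left(-58\right) \left(-4\right)\right) \left(-40\right) = 93 \cdot 232 \left(-40\right) = 21576 \left(-40\right) = -863040$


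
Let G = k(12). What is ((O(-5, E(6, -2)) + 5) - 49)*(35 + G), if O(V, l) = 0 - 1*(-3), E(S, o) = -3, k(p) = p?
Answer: -1927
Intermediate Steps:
G = 12
O(V, l) = 3 (O(V, l) = 0 + 3 = 3)
((O(-5, E(6, -2)) + 5) - 49)*(35 + G) = ((3 + 5) - 49)*(35 + 12) = (8 - 49)*47 = -41*47 = -1927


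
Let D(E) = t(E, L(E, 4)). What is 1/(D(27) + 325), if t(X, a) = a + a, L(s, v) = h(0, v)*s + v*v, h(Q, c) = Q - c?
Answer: 1/141 ≈ 0.0070922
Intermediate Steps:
L(s, v) = v² - s*v (L(s, v) = (0 - v)*s + v*v = (-v)*s + v² = -s*v + v² = v² - s*v)
t(X, a) = 2*a
D(E) = 32 - 8*E (D(E) = 2*(4*(4 - E)) = 2*(16 - 4*E) = 32 - 8*E)
1/(D(27) + 325) = 1/((32 - 8*27) + 325) = 1/((32 - 216) + 325) = 1/(-184 + 325) = 1/141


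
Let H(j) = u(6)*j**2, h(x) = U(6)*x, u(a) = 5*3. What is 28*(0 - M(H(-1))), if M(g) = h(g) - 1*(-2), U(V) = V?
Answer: -2576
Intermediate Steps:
u(a) = 15
h(x) = 6*x
H(j) = 15*j**2
M(g) = 2 + 6*g (M(g) = 6*g - 1*(-2) = 6*g + 2 = 2 + 6*g)
28*(0 - M(H(-1))) = 28*(0 - (2 + 6*(15*(-1)**2))) = 28*(0 - (2 + 6*(15*1))) = 28*(0 - (2 + 6*15)) = 28*(0 - (2 + 90)) = 28*(0 - 1*92) = 28*(0 - 92) = 28*(-92) = -2576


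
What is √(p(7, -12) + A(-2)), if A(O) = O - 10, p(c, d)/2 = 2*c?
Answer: 4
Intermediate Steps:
p(c, d) = 4*c (p(c, d) = 2*(2*c) = 4*c)
A(O) = -10 + O
√(p(7, -12) + A(-2)) = √(4*7 + (-10 - 2)) = √(28 - 12) = √16 = 4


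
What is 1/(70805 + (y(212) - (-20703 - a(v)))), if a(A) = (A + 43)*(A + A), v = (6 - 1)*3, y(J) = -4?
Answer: 1/93244 ≈ 1.0725e-5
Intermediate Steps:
v = 15 (v = 5*3 = 15)
a(A) = 2*A*(43 + A) (a(A) = (43 + A)*(2*A) = 2*A*(43 + A))
1/(70805 + (y(212) - (-20703 - a(v)))) = 1/(70805 + (-4 - (-20703 - 2*15*(43 + 15)))) = 1/(70805 + (-4 - (-20703 - 2*15*58))) = 1/(70805 + (-4 - (-20703 - 1*1740))) = 1/(70805 + (-4 - (-20703 - 1740))) = 1/(70805 + (-4 - 1*(-22443))) = 1/(70805 + (-4 + 22443)) = 1/(70805 + 22439) = 1/93244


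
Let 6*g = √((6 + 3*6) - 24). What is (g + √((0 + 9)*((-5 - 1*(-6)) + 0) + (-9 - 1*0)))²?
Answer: 0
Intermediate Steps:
g = 0 (g = √((6 + 3*6) - 24)/6 = √((6 + 18) - 24)/6 = √(24 - 24)/6 = √0/6 = (⅙)*0 = 0)
(g + √((0 + 9)*((-5 - 1*(-6)) + 0) + (-9 - 1*0)))² = (0 + √((0 + 9)*((-5 - 1*(-6)) + 0) + (-9 - 1*0)))² = (0 + √(9*((-5 + 6) + 0) + (-9 + 0)))² = (0 + √(9*(1 + 0) - 9))² = (0 + √(9*1 - 9))² = (0 + √(9 - 9))² = (0 + √0)² = (0 + 0)² = 0² = 0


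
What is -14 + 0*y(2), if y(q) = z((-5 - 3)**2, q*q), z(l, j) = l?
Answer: -14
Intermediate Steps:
y(q) = 64 (y(q) = (-5 - 3)**2 = (-8)**2 = 64)
-14 + 0*y(2) = -14 + 0*64 = -14 + 0 = -14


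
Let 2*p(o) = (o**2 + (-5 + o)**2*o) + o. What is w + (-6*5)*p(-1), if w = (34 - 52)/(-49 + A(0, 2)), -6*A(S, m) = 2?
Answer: 39987/74 ≈ 540.37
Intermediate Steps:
A(S, m) = -1/3 (A(S, m) = -1/6*2 = -1/3)
w = 27/74 (w = (34 - 52)/(-49 - 1/3) = -18/(-148/3) = -18*(-3/148) = 27/74 ≈ 0.36486)
p(o) = o/2 + o**2/2 + o*(-5 + o)**2/2 (p(o) = ((o**2 + (-5 + o)**2*o) + o)/2 = ((o**2 + o*(-5 + o)**2) + o)/2 = (o + o**2 + o*(-5 + o)**2)/2 = o/2 + o**2/2 + o*(-5 + o)**2/2)
w + (-6*5)*p(-1) = 27/74 + (-6*5)*((1/2)*(-1)*(1 - 1 + (-5 - 1)**2)) = 27/74 - 15*(-1)*(1 - 1 + (-6)**2) = 27/74 - 15*(-1)*(1 - 1 + 36) = 27/74 - 15*(-1)*36 = 27/74 - 30*(-18) = 27/74 + 540 = 39987/74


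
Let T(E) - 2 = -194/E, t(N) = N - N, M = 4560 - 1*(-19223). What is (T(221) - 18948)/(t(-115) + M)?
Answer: -4187260/5256043 ≈ -0.79666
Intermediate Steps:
M = 23783 (M = 4560 + 19223 = 23783)
t(N) = 0
T(E) = 2 - 194/E
(T(221) - 18948)/(t(-115) + M) = ((2 - 194/221) - 18948)/(0 + 23783) = ((2 - 194*1/221) - 18948)/23783 = ((2 - 194/221) - 18948)*(1/23783) = (248/221 - 18948)*(1/23783) = -4187260/221*1/23783 = -4187260/5256043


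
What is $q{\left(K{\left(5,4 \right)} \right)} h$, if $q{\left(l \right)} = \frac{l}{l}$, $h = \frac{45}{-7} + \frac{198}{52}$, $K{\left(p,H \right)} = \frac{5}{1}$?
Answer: $- \frac{477}{182} \approx -2.6209$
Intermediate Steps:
$K{\left(p,H \right)} = 5$ ($K{\left(p,H \right)} = 5 \cdot 1 = 5$)
$h = - \frac{477}{182}$ ($h = 45 \left(- \frac{1}{7}\right) + 198 \cdot \frac{1}{52} = - \frac{45}{7} + \frac{99}{26} = - \frac{477}{182} \approx -2.6209$)
$q{\left(l \right)} = 1$
$q{\left(K{\left(5,4 \right)} \right)} h = 1 \left(- \frac{477}{182}\right) = - \frac{477}{182}$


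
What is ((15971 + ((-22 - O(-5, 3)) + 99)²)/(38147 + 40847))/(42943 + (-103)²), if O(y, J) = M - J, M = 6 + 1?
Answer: 5325/1057571672 ≈ 5.0351e-6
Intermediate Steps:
M = 7
O(y, J) = 7 - J
((15971 + ((-22 - O(-5, 3)) + 99)²)/(38147 + 40847))/(42943 + (-103)²) = ((15971 + ((-22 - (7 - 1*3)) + 99)²)/(38147 + 40847))/(42943 + (-103)²) = ((15971 + ((-22 - (7 - 3)) + 99)²)/78994)/(42943 + 10609) = ((15971 + ((-22 - 1*4) + 99)²)*(1/78994))/53552 = ((15971 + ((-22 - 4) + 99)²)*(1/78994))*(1/53552) = ((15971 + (-26 + 99)²)*(1/78994))*(1/53552) = ((15971 + 73²)*(1/78994))*(1/53552) = ((15971 + 5329)*(1/78994))*(1/53552) = (21300*(1/78994))*(1/53552) = (10650/39497)*(1/53552) = 5325/1057571672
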